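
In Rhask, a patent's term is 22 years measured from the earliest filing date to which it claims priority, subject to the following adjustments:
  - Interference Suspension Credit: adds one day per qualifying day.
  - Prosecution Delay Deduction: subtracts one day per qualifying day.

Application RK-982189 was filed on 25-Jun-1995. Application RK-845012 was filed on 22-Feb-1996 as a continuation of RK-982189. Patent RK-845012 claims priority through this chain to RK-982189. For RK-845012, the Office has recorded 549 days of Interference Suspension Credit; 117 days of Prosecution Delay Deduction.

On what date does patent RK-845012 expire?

August 31, 2018

Earliest priority filing: 25 June 1995.
Base term: 25 June 1995 + 22 years → 25 June 2017.
Interference Suspension Credit: +549 days → 26 December 2018.
Prosecution Delay Deduction: −117 days → 31 August 2018.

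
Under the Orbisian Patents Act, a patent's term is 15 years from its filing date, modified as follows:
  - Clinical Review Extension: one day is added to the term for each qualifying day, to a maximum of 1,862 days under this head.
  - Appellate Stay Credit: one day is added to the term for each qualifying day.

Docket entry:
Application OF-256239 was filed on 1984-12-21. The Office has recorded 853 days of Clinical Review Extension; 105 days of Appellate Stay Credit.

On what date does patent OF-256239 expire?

Base term: filing date + 15 years → 21 December 1999.
Clinical Review Extension: 853 days (within the 1862-day cap) → +853 days → 22 April 2002.
Appellate Stay Credit: +105 days → 5 August 2002.

August 5, 2002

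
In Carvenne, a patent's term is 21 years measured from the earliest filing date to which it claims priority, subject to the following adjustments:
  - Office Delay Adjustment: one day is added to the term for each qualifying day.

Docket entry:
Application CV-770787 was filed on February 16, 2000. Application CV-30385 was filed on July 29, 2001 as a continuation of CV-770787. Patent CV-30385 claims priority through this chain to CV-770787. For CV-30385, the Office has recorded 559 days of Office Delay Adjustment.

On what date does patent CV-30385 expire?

Earliest priority filing: 16 February 2000.
Base term: 16 February 2000 + 21 years → 16 February 2021.
Office Delay Adjustment: +559 days → 29 August 2022.

2022-08-29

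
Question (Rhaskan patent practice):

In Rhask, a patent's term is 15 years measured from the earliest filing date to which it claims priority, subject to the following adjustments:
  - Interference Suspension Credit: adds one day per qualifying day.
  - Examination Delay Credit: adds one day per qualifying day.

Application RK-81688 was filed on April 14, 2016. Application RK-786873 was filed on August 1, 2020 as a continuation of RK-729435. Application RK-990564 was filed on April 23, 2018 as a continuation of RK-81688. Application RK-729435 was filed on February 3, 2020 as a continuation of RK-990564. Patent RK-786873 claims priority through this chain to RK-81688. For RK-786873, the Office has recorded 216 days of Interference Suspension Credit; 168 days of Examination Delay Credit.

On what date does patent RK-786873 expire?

Earliest priority filing: 14 April 2016.
Base term: 14 April 2016 + 15 years → 14 April 2031.
Interference Suspension Credit: +216 days → 16 November 2031.
Examination Delay Credit: +168 days → 2 May 2032.

2032-05-02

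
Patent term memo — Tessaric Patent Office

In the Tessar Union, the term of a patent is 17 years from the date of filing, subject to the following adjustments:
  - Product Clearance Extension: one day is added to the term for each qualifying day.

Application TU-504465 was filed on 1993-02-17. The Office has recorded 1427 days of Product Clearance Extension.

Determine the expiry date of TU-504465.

January 14, 2014

Base term: filing date + 17 years → 17 February 2010.
Product Clearance Extension: +1427 days → 14 January 2014.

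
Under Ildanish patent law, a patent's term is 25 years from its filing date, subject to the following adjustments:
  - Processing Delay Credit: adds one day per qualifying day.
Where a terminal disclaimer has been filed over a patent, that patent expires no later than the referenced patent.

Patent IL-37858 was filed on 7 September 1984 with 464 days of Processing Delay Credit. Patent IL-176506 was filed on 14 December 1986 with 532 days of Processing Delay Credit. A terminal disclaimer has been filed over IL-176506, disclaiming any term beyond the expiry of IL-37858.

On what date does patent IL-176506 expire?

Natural term of IL-176506:
  Base: filing + 25 years → 14 December 2011.
  Processing Delay Credit: +532 days → 29 May 2013.
Expiry of referenced patent IL-37858:
  Base: filing + 25 years → 7 September 2009.
  Processing Delay Credit: +464 days → 15 December 2010.
Terminal disclaimer: IL-176506 expires on the earlier of 29 May 2013 and 15 December 2010.

December 15, 2010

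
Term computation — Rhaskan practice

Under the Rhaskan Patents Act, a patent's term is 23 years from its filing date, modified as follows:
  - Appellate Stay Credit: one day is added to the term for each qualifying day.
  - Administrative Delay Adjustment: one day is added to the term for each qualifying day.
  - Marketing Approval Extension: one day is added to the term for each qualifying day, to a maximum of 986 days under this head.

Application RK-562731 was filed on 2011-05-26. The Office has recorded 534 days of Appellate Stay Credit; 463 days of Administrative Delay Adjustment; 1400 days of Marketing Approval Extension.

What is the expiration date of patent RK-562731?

Base term: filing date + 23 years → 26 May 2034.
Appellate Stay Credit: +534 days → 11 November 2035.
Administrative Delay Adjustment: +463 days → 16 February 2037.
Marketing Approval Extension: 1400 days claimed exceeds the 986-day cap, so +986 days → 30 October 2039.

October 30, 2039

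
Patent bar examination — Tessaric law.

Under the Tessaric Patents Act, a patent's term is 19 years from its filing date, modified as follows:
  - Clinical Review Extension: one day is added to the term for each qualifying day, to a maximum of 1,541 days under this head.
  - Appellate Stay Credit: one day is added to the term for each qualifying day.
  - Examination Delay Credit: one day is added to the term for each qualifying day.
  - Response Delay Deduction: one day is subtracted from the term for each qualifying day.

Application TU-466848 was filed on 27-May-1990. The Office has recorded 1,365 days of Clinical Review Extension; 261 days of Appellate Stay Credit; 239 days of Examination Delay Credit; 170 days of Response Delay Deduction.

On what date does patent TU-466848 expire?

2014-01-16

Base term: filing date + 19 years → 27 May 2009.
Clinical Review Extension: 1365 days (within the 1541-day cap) → +1365 days → 20 February 2013.
Appellate Stay Credit: +261 days → 8 November 2013.
Examination Delay Credit: +239 days → 5 July 2014.
Response Delay Deduction: −170 days → 16 January 2014.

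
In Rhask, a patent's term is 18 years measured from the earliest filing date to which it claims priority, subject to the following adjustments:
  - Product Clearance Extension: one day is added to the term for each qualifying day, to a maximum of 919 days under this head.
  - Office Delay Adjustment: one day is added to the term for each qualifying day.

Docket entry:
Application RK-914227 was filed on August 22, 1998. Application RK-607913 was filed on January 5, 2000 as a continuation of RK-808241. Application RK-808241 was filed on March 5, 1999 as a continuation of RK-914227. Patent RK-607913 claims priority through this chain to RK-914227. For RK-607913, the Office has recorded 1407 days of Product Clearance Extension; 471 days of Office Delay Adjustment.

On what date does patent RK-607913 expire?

2020-06-12

Earliest priority filing: 22 August 1998.
Base term: 22 August 1998 + 18 years → 22 August 2016.
Product Clearance Extension: 1407 days claimed exceeds the 919-day cap, so +919 days → 27 February 2019.
Office Delay Adjustment: +471 days → 12 June 2020.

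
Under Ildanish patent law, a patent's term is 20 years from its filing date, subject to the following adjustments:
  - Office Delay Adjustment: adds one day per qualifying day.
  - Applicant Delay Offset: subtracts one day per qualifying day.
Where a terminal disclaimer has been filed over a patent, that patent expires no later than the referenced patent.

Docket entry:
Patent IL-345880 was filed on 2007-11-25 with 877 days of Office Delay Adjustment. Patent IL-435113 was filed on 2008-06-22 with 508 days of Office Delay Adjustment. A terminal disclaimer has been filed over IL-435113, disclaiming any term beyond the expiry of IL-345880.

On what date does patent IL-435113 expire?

November 12, 2029

Natural term of IL-435113:
  Base: filing + 20 years → 22 June 2028.
  Office Delay Adjustment: +508 days → 12 November 2029.
Expiry of referenced patent IL-345880:
  Base: filing + 20 years → 25 November 2027.
  Office Delay Adjustment: +877 days → 20 April 2030.
Terminal disclaimer: IL-435113 expires on the earlier of 12 November 2029 and 20 April 2030.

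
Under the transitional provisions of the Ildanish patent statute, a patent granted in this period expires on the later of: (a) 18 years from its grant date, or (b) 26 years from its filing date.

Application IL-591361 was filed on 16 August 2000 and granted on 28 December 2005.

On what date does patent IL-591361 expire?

2026-08-16

(a) grant + 18 years → 28 December 2023.
(b) filing + 26 years → 16 August 2026.
Later of the two: 16 August 2026.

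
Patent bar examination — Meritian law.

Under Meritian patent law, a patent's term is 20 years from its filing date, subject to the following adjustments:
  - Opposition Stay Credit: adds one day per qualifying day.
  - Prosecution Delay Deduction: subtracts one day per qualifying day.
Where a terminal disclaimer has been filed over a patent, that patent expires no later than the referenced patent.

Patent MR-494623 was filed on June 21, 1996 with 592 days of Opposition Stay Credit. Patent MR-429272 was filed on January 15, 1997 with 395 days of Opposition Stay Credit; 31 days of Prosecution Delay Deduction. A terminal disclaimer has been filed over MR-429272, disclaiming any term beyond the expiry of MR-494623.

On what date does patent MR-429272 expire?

Natural term of MR-429272:
  Base: filing + 20 years → 15 January 2017.
  Opposition Stay Credit: +395 days → 14 February 2018.
  Prosecution Delay Deduction: −31 days → 14 January 2018.
Expiry of referenced patent MR-494623:
  Base: filing + 20 years → 21 June 2016.
  Opposition Stay Credit: +592 days → 3 February 2018.
Terminal disclaimer: MR-429272 expires on the earlier of 14 January 2018 and 3 February 2018.

2018-01-14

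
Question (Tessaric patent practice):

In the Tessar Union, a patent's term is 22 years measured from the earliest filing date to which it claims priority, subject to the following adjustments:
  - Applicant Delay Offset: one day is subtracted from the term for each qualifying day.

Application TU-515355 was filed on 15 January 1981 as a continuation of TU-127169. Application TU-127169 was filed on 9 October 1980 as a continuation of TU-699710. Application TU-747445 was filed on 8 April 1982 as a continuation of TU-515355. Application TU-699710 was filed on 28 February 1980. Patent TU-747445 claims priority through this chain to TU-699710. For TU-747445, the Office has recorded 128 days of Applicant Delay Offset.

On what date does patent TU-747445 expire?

Earliest priority filing: 28 February 1980.
Base term: 28 February 1980 + 22 years → 28 February 2002.
Applicant Delay Offset: −128 days → 23 October 2001.

October 23, 2001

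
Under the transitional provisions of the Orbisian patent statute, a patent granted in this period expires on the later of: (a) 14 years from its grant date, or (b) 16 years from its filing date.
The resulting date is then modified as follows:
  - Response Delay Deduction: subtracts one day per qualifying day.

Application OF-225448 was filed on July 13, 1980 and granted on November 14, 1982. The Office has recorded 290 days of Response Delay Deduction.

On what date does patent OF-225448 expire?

(a) grant + 14 years → 14 November 1996.
(b) filing + 16 years → 13 July 1996.
Later of the two: 14 November 1996.
Response Delay Deduction: −290 days → 29 January 1996.

1996-01-29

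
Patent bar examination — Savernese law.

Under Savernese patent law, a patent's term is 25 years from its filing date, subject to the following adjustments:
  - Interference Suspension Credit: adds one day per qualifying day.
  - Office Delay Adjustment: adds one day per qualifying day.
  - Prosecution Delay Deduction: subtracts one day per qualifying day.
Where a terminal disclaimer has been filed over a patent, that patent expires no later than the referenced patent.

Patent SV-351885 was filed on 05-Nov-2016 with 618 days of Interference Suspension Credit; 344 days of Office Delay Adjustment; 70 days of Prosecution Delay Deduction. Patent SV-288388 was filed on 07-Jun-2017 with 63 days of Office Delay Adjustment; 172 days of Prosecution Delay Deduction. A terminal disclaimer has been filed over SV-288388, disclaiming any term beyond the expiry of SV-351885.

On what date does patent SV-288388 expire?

Natural term of SV-288388:
  Base: filing + 25 years → 7 June 2042.
  Office Delay Adjustment: +63 days → 9 August 2042.
  Prosecution Delay Deduction: −172 days → 18 February 2042.
Expiry of referenced patent SV-351885:
  Base: filing + 25 years → 5 November 2041.
  Interference Suspension Credit: +618 days → 16 July 2043.
  Office Delay Adjustment: +344 days → 24 June 2044.
  Prosecution Delay Deduction: −70 days → 15 April 2044.
Terminal disclaimer: SV-288388 expires on the earlier of 18 February 2042 and 15 April 2044.

2042-02-18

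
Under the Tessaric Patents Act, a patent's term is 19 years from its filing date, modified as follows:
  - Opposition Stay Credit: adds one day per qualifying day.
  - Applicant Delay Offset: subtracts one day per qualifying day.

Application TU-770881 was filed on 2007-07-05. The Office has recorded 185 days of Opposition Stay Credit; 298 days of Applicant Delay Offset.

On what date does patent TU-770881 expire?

March 14, 2026

Base term: filing date + 19 years → 5 July 2026.
Opposition Stay Credit: +185 days → 6 January 2027.
Applicant Delay Offset: −298 days → 14 March 2026.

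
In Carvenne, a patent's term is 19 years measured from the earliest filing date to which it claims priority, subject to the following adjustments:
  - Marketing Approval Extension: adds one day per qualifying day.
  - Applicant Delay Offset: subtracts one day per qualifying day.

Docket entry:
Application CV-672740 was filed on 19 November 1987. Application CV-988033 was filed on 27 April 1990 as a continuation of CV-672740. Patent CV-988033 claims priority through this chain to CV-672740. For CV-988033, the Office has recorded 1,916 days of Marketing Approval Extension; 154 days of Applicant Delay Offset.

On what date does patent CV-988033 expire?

2011-09-16

Earliest priority filing: 19 November 1987.
Base term: 19 November 1987 + 19 years → 19 November 2006.
Marketing Approval Extension: +1916 days → 17 February 2012.
Applicant Delay Offset: −154 days → 16 September 2011.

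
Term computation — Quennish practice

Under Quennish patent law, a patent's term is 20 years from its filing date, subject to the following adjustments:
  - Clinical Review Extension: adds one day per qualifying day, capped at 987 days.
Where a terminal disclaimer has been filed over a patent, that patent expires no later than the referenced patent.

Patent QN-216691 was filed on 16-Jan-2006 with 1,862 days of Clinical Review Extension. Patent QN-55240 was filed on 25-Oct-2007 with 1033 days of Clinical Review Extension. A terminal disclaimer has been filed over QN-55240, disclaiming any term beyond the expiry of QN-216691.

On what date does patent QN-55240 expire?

2028-09-29

Natural term of QN-55240:
  Base: filing + 20 years → 25 October 2027.
  Clinical Review Extension: 1033 days claimed exceeds the 987-day cap, so +987 days → 8 July 2030.
Expiry of referenced patent QN-216691:
  Base: filing + 20 years → 16 January 2026.
  Clinical Review Extension: 1862 days claimed exceeds the 987-day cap, so +987 days → 29 September 2028.
Terminal disclaimer: QN-55240 expires on the earlier of 8 July 2030 and 29 September 2028.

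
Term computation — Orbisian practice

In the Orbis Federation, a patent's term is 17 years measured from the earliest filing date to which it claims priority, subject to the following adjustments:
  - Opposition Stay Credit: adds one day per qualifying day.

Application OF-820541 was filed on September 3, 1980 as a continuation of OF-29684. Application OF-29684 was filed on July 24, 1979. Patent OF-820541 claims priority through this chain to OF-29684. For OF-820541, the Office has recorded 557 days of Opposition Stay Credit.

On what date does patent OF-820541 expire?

Earliest priority filing: 24 July 1979.
Base term: 24 July 1979 + 17 years → 24 July 1996.
Opposition Stay Credit: +557 days → 1 February 1998.

1998-02-01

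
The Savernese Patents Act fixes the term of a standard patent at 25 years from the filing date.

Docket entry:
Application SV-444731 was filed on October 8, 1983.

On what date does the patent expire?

2008-10-08

Filing date + 25 years → 8 October 2008.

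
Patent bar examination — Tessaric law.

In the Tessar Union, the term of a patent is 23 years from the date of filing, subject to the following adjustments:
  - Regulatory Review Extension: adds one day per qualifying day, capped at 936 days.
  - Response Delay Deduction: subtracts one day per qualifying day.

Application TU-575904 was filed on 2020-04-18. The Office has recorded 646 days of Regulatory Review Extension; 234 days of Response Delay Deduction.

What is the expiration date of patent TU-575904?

2044-06-03

Base term: filing date + 23 years → 18 April 2043.
Regulatory Review Extension: 646 days (within the 936-day cap) → +646 days → 23 January 2045.
Response Delay Deduction: −234 days → 3 June 2044.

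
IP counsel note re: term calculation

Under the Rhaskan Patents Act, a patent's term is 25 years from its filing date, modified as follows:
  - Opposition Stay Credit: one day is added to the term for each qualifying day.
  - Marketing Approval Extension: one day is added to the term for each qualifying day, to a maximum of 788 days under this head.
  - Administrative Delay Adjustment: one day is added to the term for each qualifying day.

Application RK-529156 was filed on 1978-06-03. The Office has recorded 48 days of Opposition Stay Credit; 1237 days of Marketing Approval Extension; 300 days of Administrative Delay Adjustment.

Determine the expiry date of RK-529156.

July 13, 2006

Base term: filing date + 25 years → 3 June 2003.
Opposition Stay Credit: +48 days → 21 July 2003.
Marketing Approval Extension: 1237 days claimed exceeds the 788-day cap, so +788 days → 16 September 2005.
Administrative Delay Adjustment: +300 days → 13 July 2006.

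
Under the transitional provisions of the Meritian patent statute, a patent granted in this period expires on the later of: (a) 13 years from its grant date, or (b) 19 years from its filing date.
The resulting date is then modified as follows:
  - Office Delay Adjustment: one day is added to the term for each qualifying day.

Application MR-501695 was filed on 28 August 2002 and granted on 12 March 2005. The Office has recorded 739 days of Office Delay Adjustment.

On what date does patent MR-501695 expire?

2023-09-06

(a) grant + 13 years → 12 March 2018.
(b) filing + 19 years → 28 August 2021.
Later of the two: 28 August 2021.
Office Delay Adjustment: +739 days → 6 September 2023.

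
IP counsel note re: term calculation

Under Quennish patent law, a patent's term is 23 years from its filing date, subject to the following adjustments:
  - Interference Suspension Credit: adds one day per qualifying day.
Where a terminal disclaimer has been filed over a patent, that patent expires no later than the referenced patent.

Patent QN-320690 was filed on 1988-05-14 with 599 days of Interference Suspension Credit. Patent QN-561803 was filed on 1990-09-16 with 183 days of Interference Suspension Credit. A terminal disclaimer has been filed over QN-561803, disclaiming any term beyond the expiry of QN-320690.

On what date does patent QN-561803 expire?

January 2, 2013

Natural term of QN-561803:
  Base: filing + 23 years → 16 September 2013.
  Interference Suspension Credit: +183 days → 18 March 2014.
Expiry of referenced patent QN-320690:
  Base: filing + 23 years → 14 May 2011.
  Interference Suspension Credit: +599 days → 2 January 2013.
Terminal disclaimer: QN-561803 expires on the earlier of 18 March 2014 and 2 January 2013.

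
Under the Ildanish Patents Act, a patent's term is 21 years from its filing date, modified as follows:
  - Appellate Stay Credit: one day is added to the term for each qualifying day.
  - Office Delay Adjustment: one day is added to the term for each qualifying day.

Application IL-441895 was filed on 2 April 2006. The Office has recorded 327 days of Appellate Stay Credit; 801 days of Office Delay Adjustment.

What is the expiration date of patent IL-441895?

Base term: filing date + 21 years → 2 April 2027.
Appellate Stay Credit: +327 days → 23 February 2028.
Office Delay Adjustment: +801 days → 4 May 2030.

2030-05-04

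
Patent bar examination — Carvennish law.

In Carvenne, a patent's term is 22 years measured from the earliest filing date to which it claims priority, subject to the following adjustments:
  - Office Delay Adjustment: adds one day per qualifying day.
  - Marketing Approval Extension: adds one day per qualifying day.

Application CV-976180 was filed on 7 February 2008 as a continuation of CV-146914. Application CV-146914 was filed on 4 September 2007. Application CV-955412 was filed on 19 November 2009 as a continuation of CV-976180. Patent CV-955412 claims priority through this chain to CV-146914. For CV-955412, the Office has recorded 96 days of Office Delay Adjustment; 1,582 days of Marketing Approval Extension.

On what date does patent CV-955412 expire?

April 9, 2034

Earliest priority filing: 4 September 2007.
Base term: 4 September 2007 + 22 years → 4 September 2029.
Office Delay Adjustment: +96 days → 9 December 2029.
Marketing Approval Extension: +1582 days → 9 April 2034.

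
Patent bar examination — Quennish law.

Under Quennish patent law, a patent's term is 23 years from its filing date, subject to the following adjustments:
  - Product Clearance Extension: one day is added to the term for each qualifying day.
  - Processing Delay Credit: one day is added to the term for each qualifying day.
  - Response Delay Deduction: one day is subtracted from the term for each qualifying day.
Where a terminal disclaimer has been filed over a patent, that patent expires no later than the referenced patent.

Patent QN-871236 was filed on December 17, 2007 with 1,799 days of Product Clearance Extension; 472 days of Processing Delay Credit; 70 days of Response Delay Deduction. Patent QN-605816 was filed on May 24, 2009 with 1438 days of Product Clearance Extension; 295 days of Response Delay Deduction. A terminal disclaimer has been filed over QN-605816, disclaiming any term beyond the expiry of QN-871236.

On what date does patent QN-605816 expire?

Natural term of QN-605816:
  Base: filing + 23 years → 24 May 2032.
  Product Clearance Extension: +1438 days → 1 May 2036.
  Response Delay Deduction: −295 days → 11 July 2035.
Expiry of referenced patent QN-871236:
  Base: filing + 23 years → 17 December 2030.
  Product Clearance Extension: +1799 days → 20 November 2035.
  Processing Delay Credit: +472 days → 6 March 2037.
  Response Delay Deduction: −70 days → 26 December 2036.
Terminal disclaimer: QN-605816 expires on the earlier of 11 July 2035 and 26 December 2036.

July 11, 2035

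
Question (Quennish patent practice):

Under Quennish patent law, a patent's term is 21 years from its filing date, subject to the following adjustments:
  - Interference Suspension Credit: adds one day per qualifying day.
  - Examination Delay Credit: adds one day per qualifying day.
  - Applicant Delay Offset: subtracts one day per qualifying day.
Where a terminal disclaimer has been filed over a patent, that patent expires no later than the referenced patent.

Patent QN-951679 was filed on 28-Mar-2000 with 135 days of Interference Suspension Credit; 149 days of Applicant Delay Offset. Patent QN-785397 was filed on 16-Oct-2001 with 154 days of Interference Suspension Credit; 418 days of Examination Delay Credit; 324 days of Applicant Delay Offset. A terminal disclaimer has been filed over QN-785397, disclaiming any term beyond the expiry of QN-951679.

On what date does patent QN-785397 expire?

Natural term of QN-785397:
  Base: filing + 21 years → 16 October 2022.
  Interference Suspension Credit: +154 days → 19 March 2023.
  Examination Delay Credit: +418 days → 10 May 2024.
  Applicant Delay Offset: −324 days → 21 June 2023.
Expiry of referenced patent QN-951679:
  Base: filing + 21 years → 28 March 2021.
  Interference Suspension Credit: +135 days → 10 August 2021.
  Applicant Delay Offset: −149 days → 14 March 2021.
Terminal disclaimer: QN-785397 expires on the earlier of 21 June 2023 and 14 March 2021.

March 14, 2021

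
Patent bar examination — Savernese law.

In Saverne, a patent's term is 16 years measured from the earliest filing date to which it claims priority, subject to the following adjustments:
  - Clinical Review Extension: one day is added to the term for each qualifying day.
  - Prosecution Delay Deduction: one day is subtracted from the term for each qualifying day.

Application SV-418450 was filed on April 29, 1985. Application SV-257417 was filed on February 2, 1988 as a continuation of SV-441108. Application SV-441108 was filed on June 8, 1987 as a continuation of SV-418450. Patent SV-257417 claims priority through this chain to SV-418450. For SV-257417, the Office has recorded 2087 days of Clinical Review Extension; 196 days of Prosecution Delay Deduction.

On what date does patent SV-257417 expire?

Earliest priority filing: 29 April 1985.
Base term: 29 April 1985 + 16 years → 29 April 2001.
Clinical Review Extension: +2087 days → 15 January 2007.
Prosecution Delay Deduction: −196 days → 3 July 2006.

2006-07-03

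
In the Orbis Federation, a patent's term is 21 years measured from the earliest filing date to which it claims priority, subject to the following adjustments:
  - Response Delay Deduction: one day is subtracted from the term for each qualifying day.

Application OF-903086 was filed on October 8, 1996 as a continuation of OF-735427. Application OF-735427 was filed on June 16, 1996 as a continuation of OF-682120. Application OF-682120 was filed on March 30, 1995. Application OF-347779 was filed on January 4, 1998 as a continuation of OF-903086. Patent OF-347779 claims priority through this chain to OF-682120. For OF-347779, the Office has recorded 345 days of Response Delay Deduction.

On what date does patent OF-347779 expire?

Earliest priority filing: 30 March 1995.
Base term: 30 March 1995 + 21 years → 30 March 2016.
Response Delay Deduction: −345 days → 20 April 2015.

April 20, 2015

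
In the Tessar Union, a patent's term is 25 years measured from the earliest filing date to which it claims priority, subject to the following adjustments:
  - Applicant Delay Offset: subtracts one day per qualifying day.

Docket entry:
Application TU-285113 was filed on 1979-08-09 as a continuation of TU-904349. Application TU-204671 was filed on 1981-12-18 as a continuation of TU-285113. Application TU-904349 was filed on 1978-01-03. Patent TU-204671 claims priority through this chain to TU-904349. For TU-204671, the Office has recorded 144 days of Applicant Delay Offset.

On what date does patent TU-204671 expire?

2002-08-12

Earliest priority filing: 3 January 1978.
Base term: 3 January 1978 + 25 years → 3 January 2003.
Applicant Delay Offset: −144 days → 12 August 2002.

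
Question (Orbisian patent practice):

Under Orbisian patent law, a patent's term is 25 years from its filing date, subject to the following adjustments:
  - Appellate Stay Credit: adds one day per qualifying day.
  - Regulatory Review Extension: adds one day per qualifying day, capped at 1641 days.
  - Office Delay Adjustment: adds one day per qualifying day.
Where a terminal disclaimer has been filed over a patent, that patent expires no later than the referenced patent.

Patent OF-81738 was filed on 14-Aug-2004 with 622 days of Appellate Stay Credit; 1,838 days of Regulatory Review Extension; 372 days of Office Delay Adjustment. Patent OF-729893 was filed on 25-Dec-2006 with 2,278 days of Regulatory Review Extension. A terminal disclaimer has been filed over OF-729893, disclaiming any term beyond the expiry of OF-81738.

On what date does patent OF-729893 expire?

Natural term of OF-729893:
  Base: filing + 25 years → 25 December 2031.
  Regulatory Review Extension: 2278 days claimed exceeds the 1641-day cap, so +1641 days → 22 June 2036.
Expiry of referenced patent OF-81738:
  Base: filing + 25 years → 14 August 2029.
  Appellate Stay Credit: +622 days → 28 April 2031.
  Regulatory Review Extension: 1838 days claimed exceeds the 1641-day cap, so +1641 days → 25 October 2035.
  Office Delay Adjustment: +372 days → 31 October 2036.
Terminal disclaimer: OF-729893 expires on the earlier of 22 June 2036 and 31 October 2036.

June 22, 2036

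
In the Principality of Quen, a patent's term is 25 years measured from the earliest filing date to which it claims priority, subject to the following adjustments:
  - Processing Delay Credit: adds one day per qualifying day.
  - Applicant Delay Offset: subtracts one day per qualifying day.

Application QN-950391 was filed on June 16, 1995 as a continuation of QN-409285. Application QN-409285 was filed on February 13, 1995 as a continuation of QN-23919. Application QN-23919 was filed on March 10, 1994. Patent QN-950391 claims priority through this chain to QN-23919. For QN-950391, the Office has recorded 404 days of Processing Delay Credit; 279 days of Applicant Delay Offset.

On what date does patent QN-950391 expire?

Earliest priority filing: 10 March 1994.
Base term: 10 March 1994 + 25 years → 10 March 2019.
Processing Delay Credit: +404 days → 17 April 2020.
Applicant Delay Offset: −279 days → 13 July 2019.

July 13, 2019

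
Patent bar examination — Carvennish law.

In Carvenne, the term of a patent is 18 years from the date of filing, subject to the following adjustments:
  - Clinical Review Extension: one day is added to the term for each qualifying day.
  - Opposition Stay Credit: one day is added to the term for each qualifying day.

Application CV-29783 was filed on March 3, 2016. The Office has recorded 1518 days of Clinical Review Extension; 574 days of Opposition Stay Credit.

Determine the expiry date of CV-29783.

2039-11-24

Base term: filing date + 18 years → 3 March 2034.
Clinical Review Extension: +1518 days → 29 April 2038.
Opposition Stay Credit: +574 days → 24 November 2039.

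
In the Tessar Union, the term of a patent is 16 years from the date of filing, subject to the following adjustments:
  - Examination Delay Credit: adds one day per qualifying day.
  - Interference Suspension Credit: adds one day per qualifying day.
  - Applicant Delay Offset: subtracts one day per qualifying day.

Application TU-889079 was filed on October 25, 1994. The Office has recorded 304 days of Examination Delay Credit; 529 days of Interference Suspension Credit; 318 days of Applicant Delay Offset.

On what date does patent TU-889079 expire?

March 23, 2012

Base term: filing date + 16 years → 25 October 2010.
Examination Delay Credit: +304 days → 25 August 2011.
Interference Suspension Credit: +529 days → 4 February 2013.
Applicant Delay Offset: −318 days → 23 March 2012.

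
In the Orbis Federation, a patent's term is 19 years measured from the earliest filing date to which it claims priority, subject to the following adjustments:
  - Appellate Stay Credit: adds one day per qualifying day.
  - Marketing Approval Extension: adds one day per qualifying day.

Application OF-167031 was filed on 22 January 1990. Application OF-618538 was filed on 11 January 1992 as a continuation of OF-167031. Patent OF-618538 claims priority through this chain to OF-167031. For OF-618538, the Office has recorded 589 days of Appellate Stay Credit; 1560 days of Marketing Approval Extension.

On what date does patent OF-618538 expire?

2014-12-11

Earliest priority filing: 22 January 1990.
Base term: 22 January 1990 + 19 years → 22 January 2009.
Appellate Stay Credit: +589 days → 3 September 2010.
Marketing Approval Extension: +1560 days → 11 December 2014.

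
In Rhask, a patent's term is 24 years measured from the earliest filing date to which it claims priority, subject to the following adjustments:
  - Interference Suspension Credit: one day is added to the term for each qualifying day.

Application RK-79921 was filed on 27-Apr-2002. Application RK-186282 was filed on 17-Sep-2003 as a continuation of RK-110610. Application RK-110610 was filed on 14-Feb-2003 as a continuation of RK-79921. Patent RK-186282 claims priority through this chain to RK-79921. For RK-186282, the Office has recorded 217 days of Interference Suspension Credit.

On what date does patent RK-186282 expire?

2026-11-30

Earliest priority filing: 27 April 2002.
Base term: 27 April 2002 + 24 years → 27 April 2026.
Interference Suspension Credit: +217 days → 30 November 2026.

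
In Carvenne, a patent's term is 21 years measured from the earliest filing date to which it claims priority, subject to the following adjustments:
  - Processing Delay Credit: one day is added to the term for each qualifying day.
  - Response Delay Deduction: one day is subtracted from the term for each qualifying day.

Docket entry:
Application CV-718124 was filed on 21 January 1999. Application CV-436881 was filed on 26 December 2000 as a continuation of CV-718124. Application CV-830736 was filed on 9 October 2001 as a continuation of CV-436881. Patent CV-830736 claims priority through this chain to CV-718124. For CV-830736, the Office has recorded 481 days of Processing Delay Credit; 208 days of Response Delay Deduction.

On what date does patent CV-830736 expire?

October 20, 2020

Earliest priority filing: 21 January 1999.
Base term: 21 January 1999 + 21 years → 21 January 2020.
Processing Delay Credit: +481 days → 16 May 2021.
Response Delay Deduction: −208 days → 20 October 2020.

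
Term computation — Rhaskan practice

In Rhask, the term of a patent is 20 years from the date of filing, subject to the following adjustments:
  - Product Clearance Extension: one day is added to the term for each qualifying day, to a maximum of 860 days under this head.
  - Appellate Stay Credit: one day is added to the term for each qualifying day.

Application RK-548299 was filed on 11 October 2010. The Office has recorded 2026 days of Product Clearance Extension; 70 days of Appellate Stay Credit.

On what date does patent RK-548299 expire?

Base term: filing date + 20 years → 11 October 2030.
Product Clearance Extension: 2026 days claimed exceeds the 860-day cap, so +860 days → 17 February 2033.
Appellate Stay Credit: +70 days → 28 April 2033.

April 28, 2033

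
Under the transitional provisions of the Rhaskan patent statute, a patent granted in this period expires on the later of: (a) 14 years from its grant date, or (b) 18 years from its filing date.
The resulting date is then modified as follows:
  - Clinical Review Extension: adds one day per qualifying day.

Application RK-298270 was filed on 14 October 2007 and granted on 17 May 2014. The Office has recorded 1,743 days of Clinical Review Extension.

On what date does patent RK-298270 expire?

(a) grant + 14 years → 17 May 2028.
(b) filing + 18 years → 14 October 2025.
Later of the two: 17 May 2028.
Clinical Review Extension: +1743 days → 23 February 2033.

2033-02-23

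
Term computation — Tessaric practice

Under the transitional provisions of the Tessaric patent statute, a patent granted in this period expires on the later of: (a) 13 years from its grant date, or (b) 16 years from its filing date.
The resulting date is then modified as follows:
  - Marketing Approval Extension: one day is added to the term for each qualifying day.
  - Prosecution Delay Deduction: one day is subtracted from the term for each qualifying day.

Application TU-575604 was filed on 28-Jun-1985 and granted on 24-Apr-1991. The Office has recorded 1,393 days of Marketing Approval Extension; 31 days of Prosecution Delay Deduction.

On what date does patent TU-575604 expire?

(a) grant + 13 years → 24 April 2004.
(b) filing + 16 years → 28 June 2001.
Later of the two: 24 April 2004.
Marketing Approval Extension: +1393 days → 16 February 2008.
Prosecution Delay Deduction: −31 days → 16 January 2008.

2008-01-16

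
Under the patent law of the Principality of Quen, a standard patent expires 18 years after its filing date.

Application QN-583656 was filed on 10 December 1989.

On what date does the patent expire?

Filing date + 18 years → 10 December 2007.

2007-12-10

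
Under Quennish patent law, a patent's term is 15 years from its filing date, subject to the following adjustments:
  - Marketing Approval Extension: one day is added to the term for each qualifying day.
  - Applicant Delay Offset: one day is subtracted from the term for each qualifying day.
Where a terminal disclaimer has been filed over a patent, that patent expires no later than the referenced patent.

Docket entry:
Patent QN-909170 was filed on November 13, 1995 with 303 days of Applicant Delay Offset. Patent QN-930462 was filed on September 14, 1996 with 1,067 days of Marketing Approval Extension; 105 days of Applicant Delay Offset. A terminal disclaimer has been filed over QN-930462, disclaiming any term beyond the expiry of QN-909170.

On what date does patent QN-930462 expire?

January 14, 2010

Natural term of QN-930462:
  Base: filing + 15 years → 14 September 2011.
  Marketing Approval Extension: +1067 days → 16 August 2014.
  Applicant Delay Offset: −105 days → 3 May 2014.
Expiry of referenced patent QN-909170:
  Base: filing + 15 years → 13 November 2010.
  Applicant Delay Offset: −303 days → 14 January 2010.
Terminal disclaimer: QN-930462 expires on the earlier of 3 May 2014 and 14 January 2010.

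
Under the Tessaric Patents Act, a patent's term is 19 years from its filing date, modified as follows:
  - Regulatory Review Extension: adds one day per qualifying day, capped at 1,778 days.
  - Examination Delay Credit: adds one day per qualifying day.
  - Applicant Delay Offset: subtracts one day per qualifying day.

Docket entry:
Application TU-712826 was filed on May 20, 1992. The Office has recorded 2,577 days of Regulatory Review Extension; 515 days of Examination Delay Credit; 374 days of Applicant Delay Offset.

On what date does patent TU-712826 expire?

Base term: filing date + 19 years → 20 May 2011.
Regulatory Review Extension: 2577 days claimed exceeds the 1778-day cap, so +1778 days → 1 April 2016.
Examination Delay Credit: +515 days → 29 August 2017.
Applicant Delay Offset: −374 days → 20 August 2016.

August 20, 2016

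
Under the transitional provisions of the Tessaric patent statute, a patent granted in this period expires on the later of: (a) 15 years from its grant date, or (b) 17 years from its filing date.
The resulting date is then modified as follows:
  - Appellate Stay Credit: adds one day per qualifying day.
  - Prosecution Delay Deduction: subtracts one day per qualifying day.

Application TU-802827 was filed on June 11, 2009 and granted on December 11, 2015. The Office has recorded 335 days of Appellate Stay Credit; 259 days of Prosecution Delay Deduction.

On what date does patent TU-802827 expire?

(a) grant + 15 years → 11 December 2030.
(b) filing + 17 years → 11 June 2026.
Later of the two: 11 December 2030.
Appellate Stay Credit: +335 days → 11 November 2031.
Prosecution Delay Deduction: −259 days → 25 February 2031.

February 25, 2031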